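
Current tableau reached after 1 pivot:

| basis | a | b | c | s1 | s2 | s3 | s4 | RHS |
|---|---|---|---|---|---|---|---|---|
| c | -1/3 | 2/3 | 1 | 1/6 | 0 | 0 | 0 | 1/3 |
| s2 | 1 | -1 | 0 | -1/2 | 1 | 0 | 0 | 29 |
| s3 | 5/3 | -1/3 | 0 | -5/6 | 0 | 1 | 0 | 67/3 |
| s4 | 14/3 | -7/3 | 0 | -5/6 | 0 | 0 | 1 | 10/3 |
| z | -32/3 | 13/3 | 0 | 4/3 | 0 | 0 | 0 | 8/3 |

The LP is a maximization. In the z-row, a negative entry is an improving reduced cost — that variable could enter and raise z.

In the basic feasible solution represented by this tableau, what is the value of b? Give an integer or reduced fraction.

0

b is nonbasic (not in the basis column), so its value in the current BFS is 0.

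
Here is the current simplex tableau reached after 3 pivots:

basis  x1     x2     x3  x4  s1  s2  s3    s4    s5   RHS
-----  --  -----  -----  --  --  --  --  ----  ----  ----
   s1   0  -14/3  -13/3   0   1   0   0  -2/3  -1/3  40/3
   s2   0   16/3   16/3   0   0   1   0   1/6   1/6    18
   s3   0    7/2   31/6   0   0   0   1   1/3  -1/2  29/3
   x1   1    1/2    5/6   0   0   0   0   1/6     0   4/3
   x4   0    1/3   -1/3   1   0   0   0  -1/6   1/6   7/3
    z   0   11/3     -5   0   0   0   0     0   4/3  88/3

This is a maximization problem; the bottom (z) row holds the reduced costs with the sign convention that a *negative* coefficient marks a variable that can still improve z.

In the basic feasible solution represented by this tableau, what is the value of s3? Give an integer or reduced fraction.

29/3

s3 is basic (row 3); its value is the RHS of that row: 29/3.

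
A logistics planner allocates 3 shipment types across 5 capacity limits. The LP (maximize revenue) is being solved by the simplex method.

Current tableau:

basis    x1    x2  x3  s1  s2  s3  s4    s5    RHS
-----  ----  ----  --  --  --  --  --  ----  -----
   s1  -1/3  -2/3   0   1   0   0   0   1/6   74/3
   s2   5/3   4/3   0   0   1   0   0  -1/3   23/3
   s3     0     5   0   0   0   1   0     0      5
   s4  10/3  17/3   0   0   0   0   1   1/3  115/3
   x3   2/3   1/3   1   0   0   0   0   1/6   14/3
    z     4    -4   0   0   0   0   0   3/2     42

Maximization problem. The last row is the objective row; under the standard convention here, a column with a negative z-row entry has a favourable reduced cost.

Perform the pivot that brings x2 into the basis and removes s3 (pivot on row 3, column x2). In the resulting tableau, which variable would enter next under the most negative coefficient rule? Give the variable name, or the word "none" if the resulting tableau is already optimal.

Pivot element 5. New z-row = old z-row − (-4)·(row 3/5).
Updated z-row coefficients: x1: 4, x2: 0, x3: 0, s1: 0, s2: 0, s3: 4/5, s4: 0, s5: 3/2.
No coefficient is strictly negative; the tableau after this pivot is optimal.

none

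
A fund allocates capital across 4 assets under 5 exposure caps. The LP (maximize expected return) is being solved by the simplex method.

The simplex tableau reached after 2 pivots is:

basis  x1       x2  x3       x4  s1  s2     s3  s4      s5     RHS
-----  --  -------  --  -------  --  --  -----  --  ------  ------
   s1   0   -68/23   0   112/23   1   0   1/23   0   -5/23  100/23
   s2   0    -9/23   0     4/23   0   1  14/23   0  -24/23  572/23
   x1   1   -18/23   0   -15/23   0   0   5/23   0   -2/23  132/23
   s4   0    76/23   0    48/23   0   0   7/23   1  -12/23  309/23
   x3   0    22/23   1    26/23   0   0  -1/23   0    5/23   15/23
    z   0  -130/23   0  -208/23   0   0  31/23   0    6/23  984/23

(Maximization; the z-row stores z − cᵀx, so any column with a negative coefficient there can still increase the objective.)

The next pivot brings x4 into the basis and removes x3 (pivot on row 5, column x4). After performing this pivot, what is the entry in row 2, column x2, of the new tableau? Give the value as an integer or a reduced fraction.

Pivot element is row 5, column x4: 26/23.
Normalize row 5: new (row 5, x2) = (22/23)/(26/23) = 11/13.
row 2 ← row 2 − (4/23)·(new row 5): -9/23 − (4/23)·(11/13) = -7/13.

-7/13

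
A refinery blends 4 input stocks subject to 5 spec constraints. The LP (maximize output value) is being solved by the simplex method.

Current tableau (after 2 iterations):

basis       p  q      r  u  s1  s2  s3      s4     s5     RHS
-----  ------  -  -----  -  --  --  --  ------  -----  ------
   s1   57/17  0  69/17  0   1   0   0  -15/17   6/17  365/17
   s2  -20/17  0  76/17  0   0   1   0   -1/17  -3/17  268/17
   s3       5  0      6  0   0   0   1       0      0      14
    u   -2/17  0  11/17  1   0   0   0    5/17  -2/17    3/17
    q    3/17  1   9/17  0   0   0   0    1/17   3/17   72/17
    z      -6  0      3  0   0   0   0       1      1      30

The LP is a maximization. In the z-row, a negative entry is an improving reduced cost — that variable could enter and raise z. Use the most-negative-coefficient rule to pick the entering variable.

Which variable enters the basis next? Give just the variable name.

p

Objective-row coefficients: p: -6, q: 0, r: 3, u: 0, s1: 0, s2: 0, s3: 0, s4: 1, s5: 1.
The most negative is -6 in column p, so p enters.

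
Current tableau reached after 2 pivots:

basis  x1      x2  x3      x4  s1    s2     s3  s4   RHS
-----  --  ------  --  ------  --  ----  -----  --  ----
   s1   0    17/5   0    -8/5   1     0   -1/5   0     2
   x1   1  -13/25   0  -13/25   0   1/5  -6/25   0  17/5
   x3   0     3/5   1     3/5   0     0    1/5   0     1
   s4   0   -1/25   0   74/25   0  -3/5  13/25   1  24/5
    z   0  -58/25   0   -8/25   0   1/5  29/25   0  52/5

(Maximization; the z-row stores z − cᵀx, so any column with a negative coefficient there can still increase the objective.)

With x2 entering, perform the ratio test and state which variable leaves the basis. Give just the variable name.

Ratios: row 1 (s1): 2/(17/5) = 10/17; row 2 (x1): entry -13/25 ≤ 0, skip; row 3 (x3): 1/(3/5) = 5/3; row 4 (s4): entry -1/25 ≤ 0, skip.
Minimum ratio 10/17 is in the s1 row, so s1 leaves.

s1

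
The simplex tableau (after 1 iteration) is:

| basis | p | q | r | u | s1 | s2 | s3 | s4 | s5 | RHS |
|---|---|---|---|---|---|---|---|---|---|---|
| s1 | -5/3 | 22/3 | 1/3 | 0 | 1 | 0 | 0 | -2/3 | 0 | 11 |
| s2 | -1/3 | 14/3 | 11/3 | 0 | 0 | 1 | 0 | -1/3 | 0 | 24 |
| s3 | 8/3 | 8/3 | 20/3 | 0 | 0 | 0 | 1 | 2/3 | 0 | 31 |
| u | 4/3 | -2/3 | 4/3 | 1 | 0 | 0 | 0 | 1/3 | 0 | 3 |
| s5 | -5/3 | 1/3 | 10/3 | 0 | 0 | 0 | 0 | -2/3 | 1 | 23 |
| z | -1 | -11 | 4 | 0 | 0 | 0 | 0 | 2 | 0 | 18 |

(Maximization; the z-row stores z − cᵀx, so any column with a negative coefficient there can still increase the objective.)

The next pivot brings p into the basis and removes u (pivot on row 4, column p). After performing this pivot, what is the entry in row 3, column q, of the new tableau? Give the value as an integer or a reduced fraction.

Pivot element is row 4, column p: 4/3.
Normalize row 4: new (row 4, q) = (-2/3)/(4/3) = -1/2.
row 3 ← row 3 − (8/3)·(new row 4): 8/3 − (8/3)·(-1/2) = 4.

4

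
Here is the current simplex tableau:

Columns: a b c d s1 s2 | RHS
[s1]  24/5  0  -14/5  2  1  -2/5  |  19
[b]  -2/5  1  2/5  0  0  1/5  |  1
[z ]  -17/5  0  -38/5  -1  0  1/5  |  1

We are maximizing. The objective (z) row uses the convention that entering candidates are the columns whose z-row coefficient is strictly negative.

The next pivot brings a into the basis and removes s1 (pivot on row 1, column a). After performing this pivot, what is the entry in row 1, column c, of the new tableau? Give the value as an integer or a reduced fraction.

-7/12

Pivot element is row 1, column a: 24/5.
Normalize row 1: new (row 1, c) = (-14/5)/(24/5) = -7/12.
Row 1 is the pivot row, so the entry is -7/12.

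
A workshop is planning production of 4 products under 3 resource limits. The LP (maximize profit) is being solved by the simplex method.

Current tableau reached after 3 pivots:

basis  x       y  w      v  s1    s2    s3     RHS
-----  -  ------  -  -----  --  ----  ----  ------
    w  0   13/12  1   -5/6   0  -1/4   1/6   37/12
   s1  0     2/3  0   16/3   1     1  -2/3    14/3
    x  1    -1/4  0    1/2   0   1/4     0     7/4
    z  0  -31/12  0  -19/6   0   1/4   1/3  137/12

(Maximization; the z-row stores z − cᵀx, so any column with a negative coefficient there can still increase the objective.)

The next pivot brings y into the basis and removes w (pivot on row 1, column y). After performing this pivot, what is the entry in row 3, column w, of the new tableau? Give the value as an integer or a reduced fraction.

3/13

Pivot element is row 1, column y: 13/12.
Normalize row 1: new (row 1, w) = 1/(13/12) = 12/13.
row 3 ← row 3 − (-1/4)·(new row 1): 0 − (-1/4)·(12/13) = 3/13.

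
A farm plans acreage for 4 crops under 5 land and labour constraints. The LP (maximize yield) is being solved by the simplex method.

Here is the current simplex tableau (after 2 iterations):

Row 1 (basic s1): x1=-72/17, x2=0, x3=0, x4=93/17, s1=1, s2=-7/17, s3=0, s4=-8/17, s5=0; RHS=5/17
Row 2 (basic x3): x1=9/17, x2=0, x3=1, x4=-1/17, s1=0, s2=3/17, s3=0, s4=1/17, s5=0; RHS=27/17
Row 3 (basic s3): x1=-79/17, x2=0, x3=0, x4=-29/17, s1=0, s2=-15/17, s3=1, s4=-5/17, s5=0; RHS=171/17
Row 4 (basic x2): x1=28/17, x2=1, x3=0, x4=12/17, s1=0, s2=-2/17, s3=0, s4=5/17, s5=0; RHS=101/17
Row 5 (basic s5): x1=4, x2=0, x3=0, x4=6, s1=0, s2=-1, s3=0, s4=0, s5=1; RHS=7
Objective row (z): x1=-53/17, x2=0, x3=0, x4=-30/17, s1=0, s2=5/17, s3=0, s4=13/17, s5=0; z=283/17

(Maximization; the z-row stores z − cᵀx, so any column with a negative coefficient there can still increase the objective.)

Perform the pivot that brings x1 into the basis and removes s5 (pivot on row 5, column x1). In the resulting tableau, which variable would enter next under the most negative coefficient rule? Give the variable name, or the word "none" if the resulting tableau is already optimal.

Pivot element 4. New z-row = old z-row − (-53/17)·(row 5/4).
Updated z-row coefficients: x1: 0, x2: 0, x3: 0, x4: 99/34, s1: 0, s2: -33/68, s3: 0, s4: 13/17, s5: 53/68.
The most negative is -33/68 in column s2, so s2 would enter next.

s2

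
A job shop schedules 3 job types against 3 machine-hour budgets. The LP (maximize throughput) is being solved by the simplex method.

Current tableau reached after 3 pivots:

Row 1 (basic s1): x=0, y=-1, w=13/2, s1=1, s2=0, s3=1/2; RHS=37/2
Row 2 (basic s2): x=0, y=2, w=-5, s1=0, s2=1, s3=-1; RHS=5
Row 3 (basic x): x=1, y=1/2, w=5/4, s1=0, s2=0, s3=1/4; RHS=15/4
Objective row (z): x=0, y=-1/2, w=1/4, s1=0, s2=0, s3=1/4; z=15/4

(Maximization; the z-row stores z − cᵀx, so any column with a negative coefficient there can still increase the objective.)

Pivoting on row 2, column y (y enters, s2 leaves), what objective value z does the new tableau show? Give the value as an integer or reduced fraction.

5

Minimum ratio for y: 5/2 = 5/2.
z changes by −(z-row coeff of y)·ratio = −(-1/2)·(5/2) = 5/4.
New z = 15/4 + (5/4) = 5.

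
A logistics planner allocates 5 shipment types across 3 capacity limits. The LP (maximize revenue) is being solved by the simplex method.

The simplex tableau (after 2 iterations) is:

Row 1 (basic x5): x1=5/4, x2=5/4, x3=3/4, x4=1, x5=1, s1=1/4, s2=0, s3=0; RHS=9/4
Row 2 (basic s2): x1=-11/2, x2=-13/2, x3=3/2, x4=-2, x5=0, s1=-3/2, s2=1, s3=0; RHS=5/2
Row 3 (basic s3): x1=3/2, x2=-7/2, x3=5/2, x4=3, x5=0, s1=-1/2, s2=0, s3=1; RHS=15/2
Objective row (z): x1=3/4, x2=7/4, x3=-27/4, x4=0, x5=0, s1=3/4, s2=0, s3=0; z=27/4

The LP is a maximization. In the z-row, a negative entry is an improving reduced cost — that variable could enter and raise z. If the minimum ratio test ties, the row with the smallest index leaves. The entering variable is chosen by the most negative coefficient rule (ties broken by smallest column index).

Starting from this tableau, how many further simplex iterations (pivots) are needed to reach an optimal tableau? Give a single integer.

2

pivot: x3 in, s2 out → z = 18
pivot: x2 in, x5 out → z = 217/9
No improving column remains; optimal.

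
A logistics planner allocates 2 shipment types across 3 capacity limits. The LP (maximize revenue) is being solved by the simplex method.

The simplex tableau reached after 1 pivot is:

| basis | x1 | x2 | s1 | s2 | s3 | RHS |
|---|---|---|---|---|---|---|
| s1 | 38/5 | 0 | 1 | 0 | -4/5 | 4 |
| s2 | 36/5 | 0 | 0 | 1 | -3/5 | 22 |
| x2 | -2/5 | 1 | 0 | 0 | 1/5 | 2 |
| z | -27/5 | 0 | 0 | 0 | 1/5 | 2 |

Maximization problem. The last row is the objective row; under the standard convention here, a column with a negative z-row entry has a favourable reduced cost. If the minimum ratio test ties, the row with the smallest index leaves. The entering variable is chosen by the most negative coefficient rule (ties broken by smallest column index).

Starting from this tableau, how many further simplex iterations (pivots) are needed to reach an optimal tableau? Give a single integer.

2

pivot: x1 in, s1 out → z = 92/19
pivot: s3 in, x2 out → z = 10
No improving column remains; optimal.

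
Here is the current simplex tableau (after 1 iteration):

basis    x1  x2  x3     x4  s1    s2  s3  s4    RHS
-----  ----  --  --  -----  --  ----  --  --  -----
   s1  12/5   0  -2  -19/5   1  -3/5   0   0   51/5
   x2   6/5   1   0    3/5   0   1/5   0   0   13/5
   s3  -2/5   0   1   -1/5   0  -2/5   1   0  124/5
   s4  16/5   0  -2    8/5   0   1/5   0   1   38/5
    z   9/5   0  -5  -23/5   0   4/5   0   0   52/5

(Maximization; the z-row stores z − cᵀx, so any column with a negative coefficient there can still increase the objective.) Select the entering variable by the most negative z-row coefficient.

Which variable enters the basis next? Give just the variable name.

x3

Objective-row coefficients: x1: 9/5, x2: 0, x3: -5, x4: -23/5, s1: 0, s2: 4/5, s3: 0, s4: 0.
The most negative is -5 in column x3, so x3 enters.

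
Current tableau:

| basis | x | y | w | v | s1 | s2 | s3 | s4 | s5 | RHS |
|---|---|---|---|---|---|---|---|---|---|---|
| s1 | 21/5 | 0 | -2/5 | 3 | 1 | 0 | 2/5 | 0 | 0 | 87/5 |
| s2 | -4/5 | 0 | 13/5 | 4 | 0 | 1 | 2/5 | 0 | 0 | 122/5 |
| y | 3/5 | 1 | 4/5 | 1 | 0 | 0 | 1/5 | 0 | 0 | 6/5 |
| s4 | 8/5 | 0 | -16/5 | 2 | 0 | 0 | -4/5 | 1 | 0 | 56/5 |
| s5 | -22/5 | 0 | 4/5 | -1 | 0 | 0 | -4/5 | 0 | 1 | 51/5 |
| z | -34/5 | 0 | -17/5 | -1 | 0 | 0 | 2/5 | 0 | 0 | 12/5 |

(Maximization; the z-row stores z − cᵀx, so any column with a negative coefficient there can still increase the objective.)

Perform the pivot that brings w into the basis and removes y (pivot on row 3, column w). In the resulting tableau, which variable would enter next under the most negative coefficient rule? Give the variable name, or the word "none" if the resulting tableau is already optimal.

Pivot element 4/5. New z-row = old z-row − (-17/5)·(row 3/(4/5)).
Updated z-row coefficients: x: -17/4, y: 17/4, w: 0, v: 13/4, s1: 0, s2: 0, s3: 5/4, s4: 0, s5: 0.
The most negative is -17/4 in column x, so x would enter next.

x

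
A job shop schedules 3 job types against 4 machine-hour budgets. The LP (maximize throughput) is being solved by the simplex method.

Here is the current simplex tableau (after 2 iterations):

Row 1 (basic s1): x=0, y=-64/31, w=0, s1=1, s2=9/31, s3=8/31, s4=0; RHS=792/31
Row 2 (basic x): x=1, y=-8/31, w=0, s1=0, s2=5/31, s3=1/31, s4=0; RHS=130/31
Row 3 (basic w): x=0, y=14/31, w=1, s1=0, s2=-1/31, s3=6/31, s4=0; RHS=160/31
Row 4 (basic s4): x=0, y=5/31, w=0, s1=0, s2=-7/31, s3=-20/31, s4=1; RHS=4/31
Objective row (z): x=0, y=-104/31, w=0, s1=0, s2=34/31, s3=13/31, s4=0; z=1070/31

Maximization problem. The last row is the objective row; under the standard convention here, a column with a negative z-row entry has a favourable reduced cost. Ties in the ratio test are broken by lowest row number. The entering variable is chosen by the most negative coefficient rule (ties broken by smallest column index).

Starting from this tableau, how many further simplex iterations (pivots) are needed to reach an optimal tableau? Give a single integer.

pivot: y in, s4 out → z = 186/5
pivot: s3 in, w out → z = 342/5
No improving column remains; optimal.

2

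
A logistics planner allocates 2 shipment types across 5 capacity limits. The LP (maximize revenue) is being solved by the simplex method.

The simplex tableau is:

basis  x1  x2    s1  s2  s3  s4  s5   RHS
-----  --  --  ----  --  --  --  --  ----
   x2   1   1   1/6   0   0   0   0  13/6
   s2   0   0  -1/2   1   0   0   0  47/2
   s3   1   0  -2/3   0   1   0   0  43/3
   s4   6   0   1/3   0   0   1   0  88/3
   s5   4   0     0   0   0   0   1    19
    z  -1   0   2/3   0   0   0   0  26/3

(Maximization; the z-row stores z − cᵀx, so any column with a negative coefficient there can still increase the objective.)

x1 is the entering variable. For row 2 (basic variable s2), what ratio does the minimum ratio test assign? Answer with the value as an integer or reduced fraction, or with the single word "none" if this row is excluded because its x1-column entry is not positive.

none

The x1 entry in row 2 is 0 ≤ 0, so this row gives no ratio.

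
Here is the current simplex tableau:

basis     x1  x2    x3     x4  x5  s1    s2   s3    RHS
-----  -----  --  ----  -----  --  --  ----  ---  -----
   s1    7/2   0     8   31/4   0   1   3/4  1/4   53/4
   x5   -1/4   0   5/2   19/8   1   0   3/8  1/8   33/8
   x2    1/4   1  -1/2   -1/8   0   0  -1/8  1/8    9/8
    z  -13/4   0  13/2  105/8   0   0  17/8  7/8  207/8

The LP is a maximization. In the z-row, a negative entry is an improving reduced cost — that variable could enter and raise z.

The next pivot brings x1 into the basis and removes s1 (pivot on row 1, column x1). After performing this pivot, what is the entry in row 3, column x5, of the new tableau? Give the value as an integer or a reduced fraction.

Pivot element is row 1, column x1: 7/2.
Normalize row 1: new (row 1, x5) = 0/(7/2) = 0.
row 3 ← row 3 − (1/4)·(new row 1): 0 − (1/4)·0 = 0.

0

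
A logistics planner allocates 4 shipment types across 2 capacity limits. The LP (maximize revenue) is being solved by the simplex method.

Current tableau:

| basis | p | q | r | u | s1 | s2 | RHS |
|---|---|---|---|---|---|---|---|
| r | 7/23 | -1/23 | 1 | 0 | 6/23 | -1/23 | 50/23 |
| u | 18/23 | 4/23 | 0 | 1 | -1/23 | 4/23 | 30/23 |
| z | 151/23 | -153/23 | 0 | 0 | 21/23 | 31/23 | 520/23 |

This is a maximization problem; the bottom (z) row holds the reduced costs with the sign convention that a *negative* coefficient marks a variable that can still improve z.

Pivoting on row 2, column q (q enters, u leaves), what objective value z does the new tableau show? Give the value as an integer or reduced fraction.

145/2

Minimum ratio for q: (30/23)/(4/23) = 15/2.
z changes by −(z-row coeff of q)·ratio = −(-153/23)·(15/2) = 2295/46.
New z = 520/23 + (2295/46) = 145/2.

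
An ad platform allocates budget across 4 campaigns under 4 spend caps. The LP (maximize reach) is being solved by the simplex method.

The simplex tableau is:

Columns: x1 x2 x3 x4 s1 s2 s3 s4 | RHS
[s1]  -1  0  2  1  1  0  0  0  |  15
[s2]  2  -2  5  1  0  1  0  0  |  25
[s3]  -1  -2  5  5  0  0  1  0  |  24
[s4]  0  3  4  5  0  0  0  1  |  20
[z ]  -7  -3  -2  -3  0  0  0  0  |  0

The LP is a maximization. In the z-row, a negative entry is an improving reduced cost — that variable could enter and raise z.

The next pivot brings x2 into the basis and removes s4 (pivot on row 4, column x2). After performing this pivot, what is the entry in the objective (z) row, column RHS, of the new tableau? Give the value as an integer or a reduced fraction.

Pivot element is row 4, column x2: 3.
Normalize row 4: new (row 4, RHS) = 20/3 = 20/3.
z-row ← z-row − (-3)·(new row 4): 0 − (-3)·(20/3) = 20.

20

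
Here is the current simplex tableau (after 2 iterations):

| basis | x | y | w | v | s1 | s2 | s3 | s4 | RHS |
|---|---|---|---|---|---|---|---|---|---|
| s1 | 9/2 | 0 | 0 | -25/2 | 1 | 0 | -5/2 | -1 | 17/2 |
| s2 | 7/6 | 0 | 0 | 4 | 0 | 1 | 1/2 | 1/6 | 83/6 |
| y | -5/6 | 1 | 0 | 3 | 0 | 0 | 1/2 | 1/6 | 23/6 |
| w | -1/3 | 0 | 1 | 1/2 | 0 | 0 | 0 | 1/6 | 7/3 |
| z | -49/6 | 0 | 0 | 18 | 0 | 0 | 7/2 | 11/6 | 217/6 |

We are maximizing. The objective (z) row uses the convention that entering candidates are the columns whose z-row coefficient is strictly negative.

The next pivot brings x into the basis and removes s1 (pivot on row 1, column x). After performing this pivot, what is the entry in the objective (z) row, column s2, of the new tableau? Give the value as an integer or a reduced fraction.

0

Pivot element is row 1, column x: 9/2.
Normalize row 1: new (row 1, s2) = 0/(9/2) = 0.
z-row ← z-row − (-49/6)·(new row 1): 0 − (-49/6)·0 = 0.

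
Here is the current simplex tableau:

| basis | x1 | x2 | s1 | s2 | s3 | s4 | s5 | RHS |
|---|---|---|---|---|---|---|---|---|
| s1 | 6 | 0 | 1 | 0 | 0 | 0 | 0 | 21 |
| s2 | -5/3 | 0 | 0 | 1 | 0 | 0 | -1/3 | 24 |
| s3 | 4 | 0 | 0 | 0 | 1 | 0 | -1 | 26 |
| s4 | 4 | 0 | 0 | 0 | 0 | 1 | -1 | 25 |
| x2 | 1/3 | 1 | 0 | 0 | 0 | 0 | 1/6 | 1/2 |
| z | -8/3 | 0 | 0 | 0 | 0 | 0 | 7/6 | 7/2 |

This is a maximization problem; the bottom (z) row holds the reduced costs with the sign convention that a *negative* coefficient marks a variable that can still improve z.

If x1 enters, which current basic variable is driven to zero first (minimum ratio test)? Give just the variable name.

Ratios: row 1 (s1): 21/6 = 7/2; row 2 (s2): entry -5/3 ≤ 0, skip; row 3 (s3): 26/4 = 13/2; row 4 (s4): 25/4 = 25/4; row 5 (x2): (1/2)/(1/3) = 3/2.
Minimum ratio 3/2 is in the x2 row, so x2 leaves.

x2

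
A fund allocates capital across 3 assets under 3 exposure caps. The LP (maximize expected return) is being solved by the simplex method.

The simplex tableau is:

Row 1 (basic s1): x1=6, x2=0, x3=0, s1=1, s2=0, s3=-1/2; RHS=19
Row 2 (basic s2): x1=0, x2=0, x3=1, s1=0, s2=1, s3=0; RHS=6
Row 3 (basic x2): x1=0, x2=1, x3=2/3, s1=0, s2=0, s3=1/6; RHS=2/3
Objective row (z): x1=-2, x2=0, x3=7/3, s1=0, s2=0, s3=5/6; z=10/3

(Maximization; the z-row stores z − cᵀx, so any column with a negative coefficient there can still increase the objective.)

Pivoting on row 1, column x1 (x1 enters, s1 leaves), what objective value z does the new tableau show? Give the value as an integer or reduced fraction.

Minimum ratio for x1: 19/6 = 19/6.
z changes by −(z-row coeff of x1)·ratio = −(-2)·(19/6) = 19/3.
New z = 10/3 + (19/3) = 29/3.

29/3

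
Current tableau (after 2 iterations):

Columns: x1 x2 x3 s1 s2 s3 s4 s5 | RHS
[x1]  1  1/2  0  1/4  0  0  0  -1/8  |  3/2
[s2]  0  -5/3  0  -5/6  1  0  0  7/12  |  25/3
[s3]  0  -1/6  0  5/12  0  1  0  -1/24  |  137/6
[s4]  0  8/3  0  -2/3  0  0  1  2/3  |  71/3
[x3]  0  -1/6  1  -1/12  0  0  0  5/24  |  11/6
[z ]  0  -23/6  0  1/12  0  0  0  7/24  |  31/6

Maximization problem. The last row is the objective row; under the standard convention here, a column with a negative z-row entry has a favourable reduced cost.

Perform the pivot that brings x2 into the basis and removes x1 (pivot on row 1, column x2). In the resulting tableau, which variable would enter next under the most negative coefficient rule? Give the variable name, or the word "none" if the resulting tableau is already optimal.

Pivot element 1/2. New z-row = old z-row − (-23/6)·(row 1/(1/2)).
Updated z-row coefficients: x1: 23/3, x2: 0, x3: 0, s1: 2, s2: 0, s3: 0, s4: 0, s5: -2/3.
The most negative is -2/3 in column s5, so s5 would enter next.

s5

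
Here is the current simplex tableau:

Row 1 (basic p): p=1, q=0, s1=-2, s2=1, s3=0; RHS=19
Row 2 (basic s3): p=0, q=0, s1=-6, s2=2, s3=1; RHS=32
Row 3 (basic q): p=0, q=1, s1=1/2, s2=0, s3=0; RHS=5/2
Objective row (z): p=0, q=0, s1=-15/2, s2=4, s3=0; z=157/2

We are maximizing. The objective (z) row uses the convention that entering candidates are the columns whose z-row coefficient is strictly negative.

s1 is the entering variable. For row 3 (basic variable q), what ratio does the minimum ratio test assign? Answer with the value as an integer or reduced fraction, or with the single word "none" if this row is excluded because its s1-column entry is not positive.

Ratio = RHS / (s1 entry) = (5/2) / (1/2) = 5.

5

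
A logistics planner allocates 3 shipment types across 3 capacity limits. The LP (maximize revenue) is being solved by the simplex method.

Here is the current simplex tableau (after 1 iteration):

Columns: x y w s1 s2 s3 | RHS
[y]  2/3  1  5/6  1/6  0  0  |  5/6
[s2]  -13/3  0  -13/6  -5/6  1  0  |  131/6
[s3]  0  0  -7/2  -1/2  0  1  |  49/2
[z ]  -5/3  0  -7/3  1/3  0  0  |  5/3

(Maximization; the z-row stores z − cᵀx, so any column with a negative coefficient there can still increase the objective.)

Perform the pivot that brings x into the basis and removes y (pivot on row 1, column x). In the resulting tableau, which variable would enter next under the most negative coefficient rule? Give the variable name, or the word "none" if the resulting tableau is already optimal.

Pivot element 2/3. New z-row = old z-row − (-5/3)·(row 1/(2/3)).
Updated z-row coefficients: x: 0, y: 5/2, w: -1/4, s1: 3/4, s2: 0, s3: 0.
The most negative is -1/4 in column w, so w would enter next.

w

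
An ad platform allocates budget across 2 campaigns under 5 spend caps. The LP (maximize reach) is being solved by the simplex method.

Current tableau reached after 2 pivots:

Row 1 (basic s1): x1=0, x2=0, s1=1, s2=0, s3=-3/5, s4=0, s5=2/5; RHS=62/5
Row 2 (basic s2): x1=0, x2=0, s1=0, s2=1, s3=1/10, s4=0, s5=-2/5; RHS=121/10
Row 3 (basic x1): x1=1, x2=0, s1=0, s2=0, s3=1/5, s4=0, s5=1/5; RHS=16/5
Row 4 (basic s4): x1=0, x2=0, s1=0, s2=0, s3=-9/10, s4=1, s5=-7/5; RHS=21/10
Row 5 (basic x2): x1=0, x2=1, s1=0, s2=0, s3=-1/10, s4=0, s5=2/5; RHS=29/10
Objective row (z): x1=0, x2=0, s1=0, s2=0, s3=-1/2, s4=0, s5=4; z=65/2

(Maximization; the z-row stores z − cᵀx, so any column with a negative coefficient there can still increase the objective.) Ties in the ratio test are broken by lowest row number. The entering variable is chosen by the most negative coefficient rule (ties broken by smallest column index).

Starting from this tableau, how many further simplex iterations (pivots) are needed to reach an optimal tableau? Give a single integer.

pivot: s3 in, x1 out → z = 81/2
No improving column remains; optimal.

1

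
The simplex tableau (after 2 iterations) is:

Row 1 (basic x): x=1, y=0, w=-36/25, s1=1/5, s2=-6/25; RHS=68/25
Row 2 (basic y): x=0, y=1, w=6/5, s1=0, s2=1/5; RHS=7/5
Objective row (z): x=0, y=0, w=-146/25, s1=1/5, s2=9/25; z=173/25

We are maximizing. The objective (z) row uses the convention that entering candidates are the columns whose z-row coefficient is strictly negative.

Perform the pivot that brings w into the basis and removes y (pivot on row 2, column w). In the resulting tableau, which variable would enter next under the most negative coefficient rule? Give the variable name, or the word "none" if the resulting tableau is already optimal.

Pivot element 6/5. New z-row = old z-row − (-146/25)·(row 2/(6/5)).
Updated z-row coefficients: x: 0, y: 73/15, w: 0, s1: 1/5, s2: 4/3.
No coefficient is strictly negative; the tableau after this pivot is optimal.

none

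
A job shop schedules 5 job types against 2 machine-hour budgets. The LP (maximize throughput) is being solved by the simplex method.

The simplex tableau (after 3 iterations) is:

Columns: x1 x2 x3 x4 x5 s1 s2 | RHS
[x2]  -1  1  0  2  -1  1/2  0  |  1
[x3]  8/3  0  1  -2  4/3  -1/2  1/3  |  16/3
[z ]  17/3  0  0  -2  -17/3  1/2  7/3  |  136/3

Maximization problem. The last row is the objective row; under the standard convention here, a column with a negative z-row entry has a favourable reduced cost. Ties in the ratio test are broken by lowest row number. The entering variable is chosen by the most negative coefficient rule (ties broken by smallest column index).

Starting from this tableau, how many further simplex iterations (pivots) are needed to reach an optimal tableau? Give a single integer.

pivot: x5 in, x3 out → z = 68
pivot: x4 in, x2 out → z = 173
No improving column remains; optimal.

2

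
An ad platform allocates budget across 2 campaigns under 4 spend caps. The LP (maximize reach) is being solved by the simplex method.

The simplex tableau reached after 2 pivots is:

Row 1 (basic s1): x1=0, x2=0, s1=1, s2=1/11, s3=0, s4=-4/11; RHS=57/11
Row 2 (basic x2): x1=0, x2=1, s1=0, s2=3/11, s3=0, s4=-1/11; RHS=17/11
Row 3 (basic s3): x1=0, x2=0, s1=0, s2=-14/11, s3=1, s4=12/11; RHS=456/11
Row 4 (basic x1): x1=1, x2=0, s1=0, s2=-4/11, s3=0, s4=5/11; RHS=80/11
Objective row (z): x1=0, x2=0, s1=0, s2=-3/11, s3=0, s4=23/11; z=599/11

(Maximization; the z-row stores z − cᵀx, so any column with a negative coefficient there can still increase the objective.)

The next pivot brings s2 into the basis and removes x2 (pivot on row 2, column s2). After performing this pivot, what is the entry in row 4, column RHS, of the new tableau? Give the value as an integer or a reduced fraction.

Pivot element is row 2, column s2: 3/11.
Normalize row 2: new (row 2, RHS) = (17/11)/(3/11) = 17/3.
row 4 ← row 4 − (-4/11)·(new row 2): 80/11 − (-4/11)·(17/3) = 28/3.

28/3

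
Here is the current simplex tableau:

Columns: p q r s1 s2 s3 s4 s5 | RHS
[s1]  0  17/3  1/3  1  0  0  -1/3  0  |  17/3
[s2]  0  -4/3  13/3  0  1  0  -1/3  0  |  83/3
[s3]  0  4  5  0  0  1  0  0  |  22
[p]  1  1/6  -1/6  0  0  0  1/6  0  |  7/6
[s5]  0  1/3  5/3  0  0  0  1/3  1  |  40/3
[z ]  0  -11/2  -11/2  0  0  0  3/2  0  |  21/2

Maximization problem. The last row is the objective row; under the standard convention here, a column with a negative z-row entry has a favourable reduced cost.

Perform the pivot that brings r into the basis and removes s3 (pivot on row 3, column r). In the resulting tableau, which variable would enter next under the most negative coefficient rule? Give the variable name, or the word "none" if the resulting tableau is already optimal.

q

Pivot element 5. New z-row = old z-row − (-11/2)·(row 3/5).
Updated z-row coefficients: p: 0, q: -11/10, r: 0, s1: 0, s2: 0, s3: 11/10, s4: 3/2, s5: 0.
The most negative is -11/10 in column q, so q would enter next.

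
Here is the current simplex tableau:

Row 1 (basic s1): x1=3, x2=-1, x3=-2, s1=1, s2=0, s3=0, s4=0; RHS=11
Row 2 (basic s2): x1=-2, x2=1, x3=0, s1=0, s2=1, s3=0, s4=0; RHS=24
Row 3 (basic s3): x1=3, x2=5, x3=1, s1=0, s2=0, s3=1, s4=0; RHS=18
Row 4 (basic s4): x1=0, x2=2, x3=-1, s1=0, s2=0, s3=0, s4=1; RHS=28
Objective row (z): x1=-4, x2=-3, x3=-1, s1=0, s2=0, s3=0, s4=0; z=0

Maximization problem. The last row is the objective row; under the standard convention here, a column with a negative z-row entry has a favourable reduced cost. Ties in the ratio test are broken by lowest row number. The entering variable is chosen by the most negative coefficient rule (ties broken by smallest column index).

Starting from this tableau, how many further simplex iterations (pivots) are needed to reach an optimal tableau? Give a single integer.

pivot: x1 in, s1 out → z = 44/3
pivot: x2 in, s3 out → z = 355/18
pivot: x3 in, x2 out → z = 209/9
No improving column remains; optimal.

3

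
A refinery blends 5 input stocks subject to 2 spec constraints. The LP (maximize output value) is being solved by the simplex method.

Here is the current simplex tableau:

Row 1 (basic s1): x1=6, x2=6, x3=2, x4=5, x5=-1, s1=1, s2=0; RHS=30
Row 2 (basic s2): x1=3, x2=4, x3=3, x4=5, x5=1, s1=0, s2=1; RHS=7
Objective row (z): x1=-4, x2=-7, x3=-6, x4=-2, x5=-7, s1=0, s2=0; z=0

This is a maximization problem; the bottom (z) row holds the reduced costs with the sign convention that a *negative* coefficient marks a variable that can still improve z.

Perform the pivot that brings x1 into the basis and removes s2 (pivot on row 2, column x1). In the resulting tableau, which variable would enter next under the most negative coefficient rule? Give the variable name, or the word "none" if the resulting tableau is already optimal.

Pivot element 3. New z-row = old z-row − (-4)·(row 2/3).
Updated z-row coefficients: x1: 0, x2: -5/3, x3: -2, x4: 14/3, x5: -17/3, s1: 0, s2: 4/3.
The most negative is -17/3 in column x5, so x5 would enter next.

x5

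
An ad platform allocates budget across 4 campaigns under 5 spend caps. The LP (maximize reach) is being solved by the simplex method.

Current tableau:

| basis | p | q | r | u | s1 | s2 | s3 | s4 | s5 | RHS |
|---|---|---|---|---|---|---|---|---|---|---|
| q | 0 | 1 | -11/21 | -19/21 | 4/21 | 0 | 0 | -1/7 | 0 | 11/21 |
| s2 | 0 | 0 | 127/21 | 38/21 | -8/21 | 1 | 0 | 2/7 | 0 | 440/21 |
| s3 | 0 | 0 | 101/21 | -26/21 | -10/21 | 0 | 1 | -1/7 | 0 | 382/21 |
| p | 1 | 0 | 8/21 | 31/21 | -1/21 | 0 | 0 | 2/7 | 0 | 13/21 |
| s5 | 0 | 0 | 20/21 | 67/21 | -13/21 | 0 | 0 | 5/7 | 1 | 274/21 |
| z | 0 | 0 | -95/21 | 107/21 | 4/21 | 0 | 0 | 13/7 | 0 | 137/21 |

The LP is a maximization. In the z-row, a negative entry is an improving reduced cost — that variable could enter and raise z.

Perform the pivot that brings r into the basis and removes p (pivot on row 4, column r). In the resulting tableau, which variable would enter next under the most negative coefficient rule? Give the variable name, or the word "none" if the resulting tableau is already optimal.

s1

Pivot element 8/21. New z-row = old z-row − (-95/21)·(row 4/(8/21)).
Updated z-row coefficients: p: 95/8, q: 0, r: 0, u: 181/8, s1: -3/8, s2: 0, s3: 0, s4: 21/4, s5: 0.
The most negative is -3/8 in column s1, so s1 would enter next.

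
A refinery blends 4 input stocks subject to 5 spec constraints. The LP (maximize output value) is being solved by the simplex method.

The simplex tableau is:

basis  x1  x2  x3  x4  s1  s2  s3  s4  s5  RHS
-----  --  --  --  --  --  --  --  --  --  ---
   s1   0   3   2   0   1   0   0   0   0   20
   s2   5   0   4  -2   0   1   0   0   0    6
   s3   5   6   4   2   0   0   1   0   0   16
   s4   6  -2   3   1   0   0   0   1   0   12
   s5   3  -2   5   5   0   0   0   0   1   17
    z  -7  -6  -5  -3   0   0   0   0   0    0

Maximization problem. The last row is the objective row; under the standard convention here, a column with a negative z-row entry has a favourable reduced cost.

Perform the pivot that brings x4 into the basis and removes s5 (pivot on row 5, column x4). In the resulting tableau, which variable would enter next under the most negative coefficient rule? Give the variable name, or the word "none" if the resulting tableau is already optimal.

x2

Pivot element 5. New z-row = old z-row − (-3)·(row 5/5).
Updated z-row coefficients: x1: -26/5, x2: -36/5, x3: -2, x4: 0, s1: 0, s2: 0, s3: 0, s4: 0, s5: 3/5.
The most negative is -36/5 in column x2, so x2 would enter next.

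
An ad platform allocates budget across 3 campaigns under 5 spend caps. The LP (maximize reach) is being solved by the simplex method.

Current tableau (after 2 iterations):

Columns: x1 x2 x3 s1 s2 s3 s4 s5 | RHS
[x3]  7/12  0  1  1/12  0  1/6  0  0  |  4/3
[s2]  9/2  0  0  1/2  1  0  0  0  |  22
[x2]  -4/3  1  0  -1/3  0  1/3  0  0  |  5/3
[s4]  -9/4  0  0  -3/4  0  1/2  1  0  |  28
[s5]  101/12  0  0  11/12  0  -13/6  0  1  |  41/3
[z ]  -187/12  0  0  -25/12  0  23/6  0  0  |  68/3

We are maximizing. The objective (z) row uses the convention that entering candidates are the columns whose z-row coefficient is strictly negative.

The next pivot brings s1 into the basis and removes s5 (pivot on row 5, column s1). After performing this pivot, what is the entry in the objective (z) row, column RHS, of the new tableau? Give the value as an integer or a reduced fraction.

Pivot element is row 5, column s1: 11/12.
Normalize row 5: new (row 5, RHS) = (41/3)/(11/12) = 164/11.
z-row ← z-row − (-25/12)·(new row 5): 68/3 − (-25/12)·(164/11) = 591/11.

591/11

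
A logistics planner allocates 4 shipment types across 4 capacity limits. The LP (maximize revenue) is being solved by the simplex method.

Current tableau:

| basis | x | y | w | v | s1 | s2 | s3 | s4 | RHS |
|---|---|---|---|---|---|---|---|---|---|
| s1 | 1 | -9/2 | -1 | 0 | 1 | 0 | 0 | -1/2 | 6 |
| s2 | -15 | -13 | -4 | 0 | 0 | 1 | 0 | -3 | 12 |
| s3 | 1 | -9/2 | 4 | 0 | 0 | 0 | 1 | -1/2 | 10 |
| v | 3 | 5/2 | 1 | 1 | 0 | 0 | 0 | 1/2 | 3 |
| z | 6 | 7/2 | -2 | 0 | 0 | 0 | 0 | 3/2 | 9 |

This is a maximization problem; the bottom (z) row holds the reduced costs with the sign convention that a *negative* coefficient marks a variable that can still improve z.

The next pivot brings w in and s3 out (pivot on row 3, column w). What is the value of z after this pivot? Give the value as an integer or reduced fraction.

14

Minimum ratio for w: 10/4 = 5/2.
z changes by −(z-row coeff of w)·ratio = −(-2)·(5/2) = 5.
New z = 9 + 5 = 14.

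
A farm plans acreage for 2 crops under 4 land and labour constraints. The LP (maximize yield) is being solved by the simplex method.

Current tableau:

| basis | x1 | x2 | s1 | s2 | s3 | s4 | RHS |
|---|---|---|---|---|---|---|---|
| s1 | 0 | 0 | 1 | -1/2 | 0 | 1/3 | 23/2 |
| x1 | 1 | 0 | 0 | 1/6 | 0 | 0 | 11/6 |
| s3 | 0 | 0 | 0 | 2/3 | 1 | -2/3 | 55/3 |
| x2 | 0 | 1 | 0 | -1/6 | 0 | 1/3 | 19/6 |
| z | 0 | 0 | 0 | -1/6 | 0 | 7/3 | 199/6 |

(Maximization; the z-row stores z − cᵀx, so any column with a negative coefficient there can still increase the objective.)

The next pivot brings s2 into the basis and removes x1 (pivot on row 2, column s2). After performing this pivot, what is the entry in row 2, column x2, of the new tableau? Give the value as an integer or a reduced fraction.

Pivot element is row 2, column s2: 1/6.
Normalize row 2: new (row 2, x2) = 0/(1/6) = 0.
Row 2 is the pivot row, so the entry is 0.

0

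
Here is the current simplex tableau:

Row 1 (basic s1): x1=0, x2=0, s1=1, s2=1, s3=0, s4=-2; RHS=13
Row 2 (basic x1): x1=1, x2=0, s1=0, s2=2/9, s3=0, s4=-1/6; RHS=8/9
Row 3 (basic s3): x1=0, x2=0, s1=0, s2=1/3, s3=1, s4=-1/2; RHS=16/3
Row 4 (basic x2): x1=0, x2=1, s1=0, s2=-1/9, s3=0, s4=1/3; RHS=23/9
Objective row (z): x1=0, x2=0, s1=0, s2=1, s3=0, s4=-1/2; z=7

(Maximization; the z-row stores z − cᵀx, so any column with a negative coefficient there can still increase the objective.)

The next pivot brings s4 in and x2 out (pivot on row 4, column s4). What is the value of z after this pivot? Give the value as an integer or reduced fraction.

Minimum ratio for s4: (23/9)/(1/3) = 23/3.
z changes by −(z-row coeff of s4)·ratio = −(-1/2)·(23/3) = 23/6.
New z = 7 + (23/6) = 65/6.

65/6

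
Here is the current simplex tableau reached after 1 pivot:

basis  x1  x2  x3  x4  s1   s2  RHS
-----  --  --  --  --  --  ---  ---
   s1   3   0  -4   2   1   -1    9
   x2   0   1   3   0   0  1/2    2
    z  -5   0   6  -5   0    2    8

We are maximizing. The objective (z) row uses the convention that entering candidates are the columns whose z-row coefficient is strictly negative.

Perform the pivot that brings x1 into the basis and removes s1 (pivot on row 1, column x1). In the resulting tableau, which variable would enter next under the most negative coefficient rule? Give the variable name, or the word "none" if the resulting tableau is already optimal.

Pivot element 3. New z-row = old z-row − (-5)·(row 1/3).
Updated z-row coefficients: x1: 0, x2: 0, x3: -2/3, x4: -5/3, s1: 5/3, s2: 1/3.
The most negative is -5/3 in column x4, so x4 would enter next.

x4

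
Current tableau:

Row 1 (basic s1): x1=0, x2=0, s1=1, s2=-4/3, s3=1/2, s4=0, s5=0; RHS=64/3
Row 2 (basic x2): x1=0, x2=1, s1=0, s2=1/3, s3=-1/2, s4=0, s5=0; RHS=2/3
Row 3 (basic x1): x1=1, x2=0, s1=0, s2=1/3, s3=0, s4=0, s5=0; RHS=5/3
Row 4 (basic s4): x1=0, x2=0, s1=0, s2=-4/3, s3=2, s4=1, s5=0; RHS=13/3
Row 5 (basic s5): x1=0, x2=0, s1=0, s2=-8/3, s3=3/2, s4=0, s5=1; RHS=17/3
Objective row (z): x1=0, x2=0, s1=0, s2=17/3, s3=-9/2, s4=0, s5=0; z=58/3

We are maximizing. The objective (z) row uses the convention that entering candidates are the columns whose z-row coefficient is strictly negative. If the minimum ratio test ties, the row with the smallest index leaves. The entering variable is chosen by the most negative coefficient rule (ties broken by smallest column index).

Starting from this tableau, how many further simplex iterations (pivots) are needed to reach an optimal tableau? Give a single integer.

pivot: s3 in, s4 out → z = 349/12
No improving column remains; optimal.

1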